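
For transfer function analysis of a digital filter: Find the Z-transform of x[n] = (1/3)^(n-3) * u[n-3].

Time-shifting property: if X(z) = Z{x[n]}, then Z{x[n-d]} = z^(-d) * X(z)
X(z) = z/(z - 1/3) for x[n] = (1/3)^n * u[n]
Z{x[n-3]} = z^(-3) * z/(z - 1/3) = z^(-2)/(z - 1/3)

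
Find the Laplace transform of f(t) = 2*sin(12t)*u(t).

Standard pair: sin(wt)*u(t) <-> w/(s^2+w^2)
With w = 12: L{2*sin(12t)*u(t)} = 24/(s^2+144)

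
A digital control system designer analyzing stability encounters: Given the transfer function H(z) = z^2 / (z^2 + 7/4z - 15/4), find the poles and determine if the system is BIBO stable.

Poles are roots of the denominator: z^2 + 7/4z - 15/4 = 0.
Quadratic formula: z = [-(7/4) +/- sqrt((7/4)^2 - 4*(-15/4))] / 2
Discriminant = 49/16 + 15 = 289/16; sqrt = 17/4.
z = (-7/4 +/- 17/4) / 2 => z = 5/4 or z = -3.
|p1| = 3, |p2| = 5/4.
For BIBO stability, all poles must lie inside the unit circle (|p| < 1).
System is UNSTABLE since at least one |p| >= 1.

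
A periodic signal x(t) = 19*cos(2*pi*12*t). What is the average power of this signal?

Average power of A*cos(wt) is A^2/2.
P = 19^2 / 2 = 361/2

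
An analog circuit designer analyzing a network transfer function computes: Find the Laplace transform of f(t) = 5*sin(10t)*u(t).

Standard pair: sin(wt)*u(t) <-> w/(s^2+w^2)
With w = 10: L{5*sin(10t)*u(t)} = 50/(s^2+100)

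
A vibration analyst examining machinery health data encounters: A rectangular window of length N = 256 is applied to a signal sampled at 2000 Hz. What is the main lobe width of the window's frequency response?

For a rectangular window of length N,
the main lobe width in frequency is 2*f_s/N.
= 2*2000/256 = 125/8 Hz
This determines the minimum frequency separation for resolving two sinusoids.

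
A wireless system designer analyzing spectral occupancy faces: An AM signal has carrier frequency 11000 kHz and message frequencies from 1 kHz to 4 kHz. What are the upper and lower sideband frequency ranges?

Upper sideband (USB) = fc + [fm_low, fm_high] = 11000 + [1, 4] = [11001, 11004] kHz
Lower sideband (LSB) = fc - [fm_high, fm_low] = 11000 - [4, 1] = [10996, 10999] kHz
Total occupied spectrum: 10996 kHz to 11004 kHz (plus carrier at 11000 kHz)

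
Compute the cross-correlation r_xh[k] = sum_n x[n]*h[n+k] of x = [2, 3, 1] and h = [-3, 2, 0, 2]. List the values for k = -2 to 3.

Both sequences indexed from 0 and zero outside their support.
Lags with overlap: k = -2 to 3.
  r_xh[-2] = x[2]*h[0] = -3
  r_xh[-1] = x[1]*h[0] + x[2]*h[1] = -7
  r_xh[0] = x[0]*h[0] + x[1]*h[1] + x[2]*h[2] = 0
  r_xh[1] = x[0]*h[1] + x[1]*h[2] + x[2]*h[3] = 6
  r_xh[2] = x[0]*h[2] + x[1]*h[3] = 6
  r_xh[3] = x[0]*h[3] = 4
r_xh = [-3, -7, 0, 6, 6, 4] (for k = -2, ..., 3)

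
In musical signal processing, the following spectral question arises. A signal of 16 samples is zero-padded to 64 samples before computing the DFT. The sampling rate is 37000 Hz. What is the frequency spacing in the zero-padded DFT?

Original DFT: N = 16, resolution = f_s/N = 37000/16 = 4625/2 Hz
Zero-padded DFT: N = 64, resolution = f_s/N = 37000/64 = 4625/8 Hz
Zero-padding interpolates the spectrum (finer frequency grid)
but does NOT improve the true spectral resolution (ability to resolve close frequencies).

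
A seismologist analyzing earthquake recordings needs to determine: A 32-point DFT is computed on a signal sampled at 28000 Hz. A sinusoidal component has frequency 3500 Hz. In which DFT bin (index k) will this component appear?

DFT frequency resolution = f_s/N = 28000/32 = 875 Hz
Bin index k = f_signal / resolution = 3500 / 875 = 4
The signal frequency 3500 Hz falls in DFT bin k = 4.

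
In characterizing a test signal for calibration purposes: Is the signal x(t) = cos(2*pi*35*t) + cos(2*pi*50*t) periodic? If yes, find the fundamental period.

f1 = 35 Hz, f2 = 50 Hz
Period T1 = 1/35, T2 = 1/50
Ratio T1/T2 = 50/35, which is rational.
The signal is periodic with fundamental period T = 1/GCD(35,50) = 1/5 s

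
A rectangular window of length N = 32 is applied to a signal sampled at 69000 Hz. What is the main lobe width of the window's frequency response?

For a rectangular window of length N,
the main lobe width in frequency is 2*f_s/N.
= 2*69000/32 = 8625/2 Hz
This determines the minimum frequency separation for resolving two sinusoids.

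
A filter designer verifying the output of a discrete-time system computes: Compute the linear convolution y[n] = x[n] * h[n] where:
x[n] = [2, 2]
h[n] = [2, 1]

y[n] = sum_k x[k]*h[n-k]. Output length = len(x) + len(h) - 1 = 2 + 2 - 1 = 3.
y[0] = 2*2 = 4
y[1] = 2*2 + 2*1 = 6
y[2] = 2*1 = 2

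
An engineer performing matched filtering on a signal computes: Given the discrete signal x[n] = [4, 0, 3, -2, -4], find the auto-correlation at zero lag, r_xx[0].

The auto-correlation at zero lag r_xx[0] equals the signal energy.
r_xx[0] = sum of x[n]^2 = 4^2 + 0^2 + 3^2 + (-2)^2 + (-4)^2
= 16 + 0 + 9 + 4 + 16 = 45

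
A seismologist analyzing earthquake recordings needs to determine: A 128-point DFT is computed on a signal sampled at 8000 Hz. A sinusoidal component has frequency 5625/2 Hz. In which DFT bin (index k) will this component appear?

DFT frequency resolution = f_s/N = 8000/128 = 125/2 Hz
Bin index k = f_signal / resolution = 5625/2 / 125/2 = 45
The signal frequency 5625/2 Hz falls in DFT bin k = 45.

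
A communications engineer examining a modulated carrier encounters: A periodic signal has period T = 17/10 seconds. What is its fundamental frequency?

The fundamental frequency is the reciprocal of the period.
f = 1/T = 1/(17/10) = 10/17 Hz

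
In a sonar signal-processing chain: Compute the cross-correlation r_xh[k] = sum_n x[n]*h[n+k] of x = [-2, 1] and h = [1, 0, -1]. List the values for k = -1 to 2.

Both sequences indexed from 0 and zero outside their support.
Lags with overlap: k = -1 to 2.
  r_xh[-1] = x[1]*h[0] = 1
  r_xh[0] = x[0]*h[0] + x[1]*h[1] = -2
  r_xh[1] = x[0]*h[1] + x[1]*h[2] = -1
  r_xh[2] = x[0]*h[2] = 2
r_xh = [1, -2, -1, 2] (for k = -1, ..., 2)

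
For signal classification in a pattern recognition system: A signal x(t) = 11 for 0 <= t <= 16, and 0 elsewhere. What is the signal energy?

Energy = integral of |x(t)|^2 dt over the signal duration
= 11^2 * 16 = 121 * 16 = 1936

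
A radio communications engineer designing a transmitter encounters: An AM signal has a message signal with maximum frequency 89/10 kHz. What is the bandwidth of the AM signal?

In AM (double-sideband), the bandwidth is twice the message frequency.
BW = 2 * f_m = 2 * 89/10 kHz = 89/5 kHz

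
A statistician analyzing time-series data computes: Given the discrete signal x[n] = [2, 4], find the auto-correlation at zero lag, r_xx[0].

The auto-correlation at zero lag r_xx[0] equals the signal energy.
r_xx[0] = sum of x[n]^2 = 2^2 + 4^2
= 4 + 16 = 20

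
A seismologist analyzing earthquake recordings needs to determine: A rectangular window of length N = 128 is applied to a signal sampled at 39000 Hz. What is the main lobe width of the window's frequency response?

For a rectangular window of length N,
the main lobe width in frequency is 2*f_s/N.
= 2*39000/128 = 4875/8 Hz
This determines the minimum frequency separation for resolving two sinusoids.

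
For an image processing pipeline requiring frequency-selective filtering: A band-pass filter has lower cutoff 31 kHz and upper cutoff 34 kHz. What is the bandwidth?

Bandwidth = f_high - f_low
= 34 kHz - 31 kHz = 3 kHz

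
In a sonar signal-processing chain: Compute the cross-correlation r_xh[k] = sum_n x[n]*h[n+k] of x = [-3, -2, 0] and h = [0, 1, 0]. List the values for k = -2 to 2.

Both sequences indexed from 0 and zero outside their support.
Lags with overlap: k = -2 to 2.
  r_xh[-2] = x[2]*h[0] = 0
  r_xh[-1] = x[1]*h[0] + x[2]*h[1] = 0
  r_xh[0] = x[0]*h[0] + x[1]*h[1] + x[2]*h[2] = -2
  r_xh[1] = x[0]*h[1] + x[1]*h[2] = -3
  r_xh[2] = x[0]*h[2] = 0
r_xh = [0, 0, -2, -3, 0] (for k = -2, ..., 2)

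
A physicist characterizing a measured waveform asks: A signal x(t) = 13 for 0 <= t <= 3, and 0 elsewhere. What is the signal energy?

Energy = integral of |x(t)|^2 dt over the signal duration
= 13^2 * 3 = 169 * 3 = 507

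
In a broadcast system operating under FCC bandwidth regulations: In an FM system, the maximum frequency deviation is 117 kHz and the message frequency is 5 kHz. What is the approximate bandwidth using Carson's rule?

Carson's rule: BW = 2*(delta_f + f_m)
= 2*(117 + 5) kHz = 244 kHz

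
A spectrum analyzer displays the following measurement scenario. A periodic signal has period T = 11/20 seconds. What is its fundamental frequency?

The fundamental frequency is the reciprocal of the period.
f = 1/T = 1/(11/20) = 20/11 Hz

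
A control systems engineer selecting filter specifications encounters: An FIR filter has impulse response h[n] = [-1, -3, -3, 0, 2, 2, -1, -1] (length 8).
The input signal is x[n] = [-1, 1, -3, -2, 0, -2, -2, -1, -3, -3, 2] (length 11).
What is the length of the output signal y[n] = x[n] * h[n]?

For linear convolution, the output length is:
len(y) = len(x) + len(h) - 1 = 11 + 8 - 1 = 18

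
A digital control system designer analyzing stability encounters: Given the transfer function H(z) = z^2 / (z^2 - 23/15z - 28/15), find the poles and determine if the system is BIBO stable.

Poles are roots of the denominator: z^2 - 23/15z - 28/15 = 0.
Quadratic formula: z = [-(-23/15) +/- sqrt((-23/15)^2 - 4*(-28/15))] / 2
Discriminant = 529/225 + 112/15 = 2209/225; sqrt = 47/15.
z = (23/15 +/- 47/15) / 2 => z = 7/3 or z = -4/5.
|p1| = 7/3, |p2| = 4/5.
For BIBO stability, all poles must lie inside the unit circle (|p| < 1).
System is UNSTABLE since at least one |p| >= 1.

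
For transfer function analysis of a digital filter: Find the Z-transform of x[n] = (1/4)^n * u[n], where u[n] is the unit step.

The Z-transform of a^n * u[n] is z/(z-a) for |z| > |a|.
Here a = 1/4, so X(z) = z/(z - (1/4)) = 4z/(4z - 1)
ROC: |z| > 1/4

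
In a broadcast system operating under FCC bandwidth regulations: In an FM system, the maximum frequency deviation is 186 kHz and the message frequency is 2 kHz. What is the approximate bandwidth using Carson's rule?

Carson's rule: BW = 2*(delta_f + f_m)
= 2*(186 + 2) kHz = 376 kHz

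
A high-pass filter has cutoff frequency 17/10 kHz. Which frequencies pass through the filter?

A high-pass filter passes all frequencies above the cutoff frequency 17/10 kHz and attenuates lower frequencies.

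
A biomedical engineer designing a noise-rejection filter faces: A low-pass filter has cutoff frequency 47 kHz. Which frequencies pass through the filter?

A low-pass filter passes all frequencies below the cutoff frequency 47 kHz and attenuates higher frequencies.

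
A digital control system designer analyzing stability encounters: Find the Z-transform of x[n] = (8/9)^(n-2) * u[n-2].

Time-shifting property: if X(z) = Z{x[n]}, then Z{x[n-d]} = z^(-d) * X(z)
X(z) = z/(z - 8/9) for x[n] = (8/9)^n * u[n]
Z{x[n-2]} = z^(-2) * z/(z - 8/9) = z^(-1)/(z - 8/9)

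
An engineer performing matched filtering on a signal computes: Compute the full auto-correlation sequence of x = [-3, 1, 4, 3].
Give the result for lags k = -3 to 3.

r_xx[k] = sum_m x[m]*x[m+k], indexed from 0, for k = -3 to 3:
  r_xx[-3] = x[3]*x[0] = -9
  r_xx[-2] = x[2]*x[0] + x[3]*x[1] = -9
  r_xx[-1] = x[1]*x[0] + x[2]*x[1] + x[3]*x[2] = 13
  r_xx[0] = x[0]*x[0] + x[1]*x[1] + x[2]*x[2] + x[3]*x[3] = 35
  r_xx[1] = x[0]*x[1] + x[1]*x[2] + x[2]*x[3] = 13
  r_xx[2] = x[0]*x[2] + x[1]*x[3] = -9
  r_xx[3] = x[0]*x[3] = -9
r_xx = [-9, -9, 13, 35, 13, -9, -9]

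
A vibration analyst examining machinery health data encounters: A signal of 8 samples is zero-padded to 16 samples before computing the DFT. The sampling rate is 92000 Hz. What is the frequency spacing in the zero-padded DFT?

Original DFT: N = 8, resolution = f_s/N = 92000/8 = 11500 Hz
Zero-padded DFT: N = 16, resolution = f_s/N = 92000/16 = 5750 Hz
Zero-padding interpolates the spectrum (finer frequency grid)
but does NOT improve the true spectral resolution (ability to resolve close frequencies).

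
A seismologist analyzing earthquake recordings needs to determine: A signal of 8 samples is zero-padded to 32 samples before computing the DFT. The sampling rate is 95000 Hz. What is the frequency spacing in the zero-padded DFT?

Original DFT: N = 8, resolution = f_s/N = 95000/8 = 11875 Hz
Zero-padded DFT: N = 32, resolution = f_s/N = 95000/32 = 11875/4 Hz
Zero-padding interpolates the spectrum (finer frequency grid)
but does NOT improve the true spectral resolution (ability to resolve close frequencies).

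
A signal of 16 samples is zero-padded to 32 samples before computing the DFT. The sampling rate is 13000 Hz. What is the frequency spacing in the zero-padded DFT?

Original DFT: N = 16, resolution = f_s/N = 13000/16 = 1625/2 Hz
Zero-padded DFT: N = 32, resolution = f_s/N = 13000/32 = 1625/4 Hz
Zero-padding interpolates the spectrum (finer frequency grid)
but does NOT improve the true spectral resolution (ability to resolve close frequencies).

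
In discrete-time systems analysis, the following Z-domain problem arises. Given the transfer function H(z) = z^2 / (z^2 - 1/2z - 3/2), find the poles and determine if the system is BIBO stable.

Poles are roots of the denominator: z^2 - 1/2z - 3/2 = 0.
Quadratic formula: z = [-(-1/2) +/- sqrt((-1/2)^2 - 4*(-3/2))] / 2
Discriminant = 1/4 + 6 = 25/4; sqrt = 5/2.
z = (1/2 +/- 5/2) / 2 => z = 3/2 or z = -1.
|p1| = 3/2, |p2| = 1.
For BIBO stability, all poles must lie inside the unit circle (|p| < 1).
System is UNSTABLE since at least one |p| >= 1.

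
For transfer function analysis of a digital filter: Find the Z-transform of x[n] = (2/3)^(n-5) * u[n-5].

Time-shifting property: if X(z) = Z{x[n]}, then Z{x[n-d]} = z^(-d) * X(z)
X(z) = z/(z - 2/3) for x[n] = (2/3)^n * u[n]
Z{x[n-5]} = z^(-5) * z/(z - 2/3) = z^(-4)/(z - 2/3)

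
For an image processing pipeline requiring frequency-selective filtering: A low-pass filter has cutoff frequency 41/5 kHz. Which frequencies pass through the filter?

A low-pass filter passes all frequencies below the cutoff frequency 41/5 kHz and attenuates higher frequencies.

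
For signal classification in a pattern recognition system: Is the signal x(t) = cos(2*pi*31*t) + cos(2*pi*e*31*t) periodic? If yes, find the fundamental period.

f1 = 31 Hz, f2 = 31*e Hz
Ratio f2/f1 = e, which is irrational.
Since the frequency ratio is irrational, no common period exists.
The signal is not periodic.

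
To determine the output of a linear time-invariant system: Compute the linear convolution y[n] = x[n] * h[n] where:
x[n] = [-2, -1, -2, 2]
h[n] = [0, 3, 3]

y[n] = sum_k x[k]*h[n-k]. Output length = len(x) + len(h) - 1 = 4 + 3 - 1 = 6.
y[0] = -2*0 = 0
y[1] = -1*0 + -2*3 = -6
y[2] = -2*0 + -1*3 + -2*3 = -9
y[3] = 2*0 + -2*3 + -1*3 = -9
y[4] = 2*3 + -2*3 = 0
y[5] = 2*3 = 6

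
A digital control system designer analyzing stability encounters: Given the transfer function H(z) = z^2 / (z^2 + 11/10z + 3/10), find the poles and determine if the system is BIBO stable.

Poles are roots of the denominator: z^2 + 11/10z + 3/10 = 0.
Quadratic formula: z = [-(11/10) +/- sqrt((11/10)^2 - 4*(3/10))] / 2
Discriminant = 121/100 - 6/5 = 1/100; sqrt = 1/10.
z = (-11/10 +/- 1/10) / 2 => z = -1/2 or z = -3/5.
|p1| = 3/5, |p2| = 1/2.
For BIBO stability, all poles must lie inside the unit circle (|p| < 1).
System is STABLE since both |p| < 1.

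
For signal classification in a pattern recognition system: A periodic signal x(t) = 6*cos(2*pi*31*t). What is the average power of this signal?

Average power of A*cos(wt) is A^2/2.
P = 6^2 / 2 = 36/2 = 18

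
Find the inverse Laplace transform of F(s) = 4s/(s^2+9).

Standard pair: s/(s^2+w^2) <-> cos(wt)*u(t)
With k=4, w=3: f(t) = 4*cos(3t)*u(t)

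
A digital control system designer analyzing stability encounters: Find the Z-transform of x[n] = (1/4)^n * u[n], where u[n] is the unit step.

The Z-transform of a^n * u[n] is z/(z-a) for |z| > |a|.
Here a = 1/4, so X(z) = z/(z - (1/4)) = 4z/(4z - 1)
ROC: |z| > 1/4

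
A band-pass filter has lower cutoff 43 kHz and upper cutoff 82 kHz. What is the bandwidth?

Bandwidth = f_high - f_low
= 82 kHz - 43 kHz = 39 kHz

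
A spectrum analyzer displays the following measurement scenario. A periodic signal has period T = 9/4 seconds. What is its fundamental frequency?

The fundamental frequency is the reciprocal of the period.
f = 1/T = 1/(9/4) = 4/9 Hz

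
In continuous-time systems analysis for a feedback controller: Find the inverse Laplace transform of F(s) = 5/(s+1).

Standard pair: k/(s+a) <-> k*e^(-at)*u(t)
With k=5, a=1: f(t) = 5*e^(-t)*u(t)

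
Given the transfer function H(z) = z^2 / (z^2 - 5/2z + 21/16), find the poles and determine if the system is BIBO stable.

Poles are roots of the denominator: z^2 - 5/2z + 21/16 = 0.
Quadratic formula: z = [-(-5/2) +/- sqrt((-5/2)^2 - 4*(21/16))] / 2
Discriminant = 25/4 - 21/4 = 1; sqrt = 1.
z = (5/2 +/- 1) / 2 => z = 7/4 or z = 3/4.
|p1| = 7/4, |p2| = 3/4.
For BIBO stability, all poles must lie inside the unit circle (|p| < 1).
System is UNSTABLE since at least one |p| >= 1.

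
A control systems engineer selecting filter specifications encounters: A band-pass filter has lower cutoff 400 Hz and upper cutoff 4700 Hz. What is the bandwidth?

Bandwidth = f_high - f_low
= 4700 Hz - 400 Hz = 4300 Hz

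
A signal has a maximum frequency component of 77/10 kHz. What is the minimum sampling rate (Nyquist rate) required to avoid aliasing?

By the Nyquist-Shannon sampling theorem,
the minimum sampling rate (Nyquist rate) must be at least 2 * f_max.
Nyquist rate = 2 * 77/10 kHz = 77/5 kHz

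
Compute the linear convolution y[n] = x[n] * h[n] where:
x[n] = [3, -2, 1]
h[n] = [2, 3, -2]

y[n] = sum_k x[k]*h[n-k]. Output length = len(x) + len(h) - 1 = 3 + 3 - 1 = 5.
y[0] = 3*2 = 6
y[1] = -2*2 + 3*3 = 5
y[2] = 1*2 + -2*3 + 3*-2 = -10
y[3] = 1*3 + -2*-2 = 7
y[4] = 1*-2 = -2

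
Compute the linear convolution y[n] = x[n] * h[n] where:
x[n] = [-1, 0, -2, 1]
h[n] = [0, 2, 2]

y[n] = sum_k x[k]*h[n-k]. Output length = len(x) + len(h) - 1 = 4 + 3 - 1 = 6.
y[0] = -1*0 = 0
y[1] = 0*0 + -1*2 = -2
y[2] = -2*0 + 0*2 + -1*2 = -2
y[3] = 1*0 + -2*2 + 0*2 = -4
y[4] = 1*2 + -2*2 = -2
y[5] = 1*2 = 2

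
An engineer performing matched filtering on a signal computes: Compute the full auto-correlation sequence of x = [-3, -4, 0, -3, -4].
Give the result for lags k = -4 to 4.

r_xx[k] = sum_m x[m]*x[m+k], indexed from 0, for k = -4 to 4:
  r_xx[-4] = x[4]*x[0] = 12
  r_xx[-3] = x[3]*x[0] + x[4]*x[1] = 25
  r_xx[-2] = x[2]*x[0] + x[3]*x[1] + x[4]*x[2] = 12
  r_xx[-1] = x[1]*x[0] + x[2]*x[1] + x[3]*x[2] + x[4]*x[3] = 24
  r_xx[0] = x[0]*x[0] + x[1]*x[1] + x[2]*x[2] + x[3]*x[3] + x[4]*x[4] = 50
  r_xx[1] = x[0]*x[1] + x[1]*x[2] + x[2]*x[3] + x[3]*x[4] = 24
  r_xx[2] = x[0]*x[2] + x[1]*x[3] + x[2]*x[4] = 12
  r_xx[3] = x[0]*x[3] + x[1]*x[4] = 25
  r_xx[4] = x[0]*x[4] = 12
r_xx = [12, 25, 12, 24, 50, 24, 12, 25, 12]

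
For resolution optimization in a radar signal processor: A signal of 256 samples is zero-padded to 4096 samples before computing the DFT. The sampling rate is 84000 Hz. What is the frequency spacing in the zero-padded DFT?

Original DFT: N = 256, resolution = f_s/N = 84000/256 = 2625/8 Hz
Zero-padded DFT: N = 4096, resolution = f_s/N = 84000/4096 = 2625/128 Hz
Zero-padding interpolates the spectrum (finer frequency grid)
but does NOT improve the true spectral resolution (ability to resolve close frequencies).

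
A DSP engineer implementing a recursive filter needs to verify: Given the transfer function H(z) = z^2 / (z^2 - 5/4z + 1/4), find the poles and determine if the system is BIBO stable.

Poles are roots of the denominator: z^2 - 5/4z + 1/4 = 0.
Quadratic formula: z = [-(-5/4) +/- sqrt((-5/4)^2 - 4*(1/4))] / 2
Discriminant = 25/16 - 1 = 9/16; sqrt = 3/4.
z = (5/4 +/- 3/4) / 2 => z = 1 or z = 1/4.
|p1| = 1, |p2| = 1/4.
For BIBO stability, all poles must lie inside the unit circle (|p| < 1).
System is UNSTABLE since at least one |p| >= 1.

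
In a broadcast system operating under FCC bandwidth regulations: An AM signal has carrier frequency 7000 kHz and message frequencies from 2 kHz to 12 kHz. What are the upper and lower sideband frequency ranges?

Upper sideband (USB) = fc + [fm_low, fm_high] = 7000 + [2, 12] = [7002, 7012] kHz
Lower sideband (LSB) = fc - [fm_high, fm_low] = 7000 - [12, 2] = [6988, 6998] kHz
Total occupied spectrum: 6988 kHz to 7012 kHz (plus carrier at 7000 kHz)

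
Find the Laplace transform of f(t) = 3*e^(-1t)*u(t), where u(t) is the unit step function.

Standard Laplace transform pair:
e^(-at)*u(t) <-> 1/(s+a)
With a = 1: L{3*e^(-1t)*u(t)} = 3/(s+1), ROC: Re(s) > -1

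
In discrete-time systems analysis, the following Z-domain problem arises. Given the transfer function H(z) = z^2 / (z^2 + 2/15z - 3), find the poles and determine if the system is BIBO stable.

Poles are roots of the denominator: z^2 + 2/15z - 3 = 0.
Quadratic formula: z = [-(2/15) +/- sqrt((2/15)^2 - 4*(-3))] / 2
Discriminant = 4/225 + 12 = 2704/225; sqrt = 52/15.
z = (-2/15 +/- 52/15) / 2 => z = 5/3 or z = -9/5.
|p1| = 5/3, |p2| = 9/5.
For BIBO stability, all poles must lie inside the unit circle (|p| < 1).
System is UNSTABLE since at least one |p| >= 1.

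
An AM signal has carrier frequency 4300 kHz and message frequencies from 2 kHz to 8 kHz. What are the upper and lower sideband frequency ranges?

Upper sideband (USB) = fc + [fm_low, fm_high] = 4300 + [2, 8] = [4302, 4308] kHz
Lower sideband (LSB) = fc - [fm_high, fm_low] = 4300 - [8, 2] = [4292, 4298] kHz
Total occupied spectrum: 4292 kHz to 4308 kHz (plus carrier at 4300 kHz)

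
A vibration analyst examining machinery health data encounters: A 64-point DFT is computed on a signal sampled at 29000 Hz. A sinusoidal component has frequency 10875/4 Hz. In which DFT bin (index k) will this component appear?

DFT frequency resolution = f_s/N = 29000/64 = 3625/8 Hz
Bin index k = f_signal / resolution = 10875/4 / 3625/8 = 6
The signal frequency 10875/4 Hz falls in DFT bin k = 6.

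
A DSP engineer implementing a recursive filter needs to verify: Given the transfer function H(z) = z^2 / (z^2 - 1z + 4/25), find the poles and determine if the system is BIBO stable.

Poles are roots of the denominator: z^2 - 1z + 4/25 = 0.
Quadratic formula: z = [-(-1) +/- sqrt((-1)^2 - 4*(4/25))] / 2
Discriminant = 1 - 16/25 = 9/25; sqrt = 3/5.
z = (1 +/- 3/5) / 2 => z = 4/5 or z = 1/5.
|p1| = 4/5, |p2| = 1/5.
For BIBO stability, all poles must lie inside the unit circle (|p| < 1).
System is STABLE since both |p| < 1.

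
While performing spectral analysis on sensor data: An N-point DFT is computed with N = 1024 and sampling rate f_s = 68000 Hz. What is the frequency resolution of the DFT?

DFT frequency resolution = f_s / N
= 68000 / 1024 = 2125/32 Hz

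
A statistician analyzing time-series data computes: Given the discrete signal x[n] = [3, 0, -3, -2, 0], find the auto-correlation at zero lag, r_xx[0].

The auto-correlation at zero lag r_xx[0] equals the signal energy.
r_xx[0] = sum of x[n]^2 = 3^2 + 0^2 + (-3)^2 + (-2)^2 + 0^2
= 9 + 0 + 9 + 4 + 0 = 22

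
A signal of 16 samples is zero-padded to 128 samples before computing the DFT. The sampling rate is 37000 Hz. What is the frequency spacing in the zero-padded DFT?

Original DFT: N = 16, resolution = f_s/N = 37000/16 = 4625/2 Hz
Zero-padded DFT: N = 128, resolution = f_s/N = 37000/128 = 4625/16 Hz
Zero-padding interpolates the spectrum (finer frequency grid)
but does NOT improve the true spectral resolution (ability to resolve close frequencies).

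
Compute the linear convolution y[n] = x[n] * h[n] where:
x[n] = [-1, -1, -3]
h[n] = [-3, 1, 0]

y[n] = sum_k x[k]*h[n-k]. Output length = len(x) + len(h) - 1 = 3 + 3 - 1 = 5.
y[0] = -1*-3 = 3
y[1] = -1*-3 + -1*1 = 2
y[2] = -3*-3 + -1*1 + -1*0 = 8
y[3] = -3*1 + -1*0 = -3
y[4] = -3*0 = 0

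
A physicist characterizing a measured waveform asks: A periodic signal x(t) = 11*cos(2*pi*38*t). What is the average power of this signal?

Average power of A*cos(wt) is A^2/2.
P = 11^2 / 2 = 121/2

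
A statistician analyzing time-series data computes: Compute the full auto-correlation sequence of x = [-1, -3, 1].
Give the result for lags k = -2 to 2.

r_xx[k] = sum_m x[m]*x[m+k], indexed from 0, for k = -2 to 2:
  r_xx[-2] = x[2]*x[0] = -1
  r_xx[-1] = x[1]*x[0] + x[2]*x[1] = 0
  r_xx[0] = x[0]*x[0] + x[1]*x[1] + x[2]*x[2] = 11
  r_xx[1] = x[0]*x[1] + x[1]*x[2] = 0
  r_xx[2] = x[0]*x[2] = -1
r_xx = [-1, 0, 11, 0, -1]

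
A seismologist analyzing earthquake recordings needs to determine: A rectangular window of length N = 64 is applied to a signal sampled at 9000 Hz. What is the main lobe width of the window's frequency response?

For a rectangular window of length N,
the main lobe width in frequency is 2*f_s/N.
= 2*9000/64 = 1125/4 Hz
This determines the minimum frequency separation for resolving two sinusoids.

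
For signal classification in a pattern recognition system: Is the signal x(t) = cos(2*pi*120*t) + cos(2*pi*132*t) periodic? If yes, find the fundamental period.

f1 = 120 Hz, f2 = 132 Hz
Period T1 = 1/120, T2 = 1/132
Ratio T1/T2 = 132/120, which is rational.
The signal is periodic with fundamental period T = 1/GCD(120,132) = 1/12 s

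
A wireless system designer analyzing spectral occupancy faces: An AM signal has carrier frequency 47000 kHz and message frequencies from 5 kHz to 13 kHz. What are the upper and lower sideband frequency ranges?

Upper sideband (USB) = fc + [fm_low, fm_high] = 47000 + [5, 13] = [47005, 47013] kHz
Lower sideband (LSB) = fc - [fm_high, fm_low] = 47000 - [13, 5] = [46987, 46995] kHz
Total occupied spectrum: 46987 kHz to 47013 kHz (plus carrier at 47000 kHz)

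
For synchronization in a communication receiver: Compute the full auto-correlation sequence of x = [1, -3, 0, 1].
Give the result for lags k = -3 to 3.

r_xx[k] = sum_m x[m]*x[m+k], indexed from 0, for k = -3 to 3:
  r_xx[-3] = x[3]*x[0] = 1
  r_xx[-2] = x[2]*x[0] + x[3]*x[1] = -3
  r_xx[-1] = x[1]*x[0] + x[2]*x[1] + x[3]*x[2] = -3
  r_xx[0] = x[0]*x[0] + x[1]*x[1] + x[2]*x[2] + x[3]*x[3] = 11
  r_xx[1] = x[0]*x[1] + x[1]*x[2] + x[2]*x[3] = -3
  r_xx[2] = x[0]*x[2] + x[1]*x[3] = -3
  r_xx[3] = x[0]*x[3] = 1
r_xx = [1, -3, -3, 11, -3, -3, 1]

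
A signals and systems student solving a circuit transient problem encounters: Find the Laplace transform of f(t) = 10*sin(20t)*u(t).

Standard pair: sin(wt)*u(t) <-> w/(s^2+w^2)
With w = 20: L{10*sin(20t)*u(t)} = 200/(s^2+400)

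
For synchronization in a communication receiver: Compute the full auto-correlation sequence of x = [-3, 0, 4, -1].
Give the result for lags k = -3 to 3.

r_xx[k] = sum_m x[m]*x[m+k], indexed from 0, for k = -3 to 3:
  r_xx[-3] = x[3]*x[0] = 3
  r_xx[-2] = x[2]*x[0] + x[3]*x[1] = -12
  r_xx[-1] = x[1]*x[0] + x[2]*x[1] + x[3]*x[2] = -4
  r_xx[0] = x[0]*x[0] + x[1]*x[1] + x[2]*x[2] + x[3]*x[3] = 26
  r_xx[1] = x[0]*x[1] + x[1]*x[2] + x[2]*x[3] = -4
  r_xx[2] = x[0]*x[2] + x[1]*x[3] = -12
  r_xx[3] = x[0]*x[3] = 3
r_xx = [3, -12, -4, 26, -4, -12, 3]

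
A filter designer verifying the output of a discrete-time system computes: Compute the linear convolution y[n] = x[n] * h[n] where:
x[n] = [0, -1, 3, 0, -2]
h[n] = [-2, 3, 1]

y[n] = sum_k x[k]*h[n-k]. Output length = len(x) + len(h) - 1 = 5 + 3 - 1 = 7.
y[0] = 0*-2 = 0
y[1] = -1*-2 + 0*3 = 2
y[2] = 3*-2 + -1*3 + 0*1 = -9
y[3] = 0*-2 + 3*3 + -1*1 = 8
y[4] = -2*-2 + 0*3 + 3*1 = 7
y[5] = -2*3 + 0*1 = -6
y[6] = -2*1 = -2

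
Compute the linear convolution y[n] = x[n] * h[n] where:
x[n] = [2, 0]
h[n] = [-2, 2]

y[n] = sum_k x[k]*h[n-k]. Output length = len(x) + len(h) - 1 = 2 + 2 - 1 = 3.
y[0] = 2*-2 = -4
y[1] = 0*-2 + 2*2 = 4
y[2] = 0*2 = 0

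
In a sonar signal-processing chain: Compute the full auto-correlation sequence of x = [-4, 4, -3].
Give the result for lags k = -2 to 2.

r_xx[k] = sum_m x[m]*x[m+k], indexed from 0, for k = -2 to 2:
  r_xx[-2] = x[2]*x[0] = 12
  r_xx[-1] = x[1]*x[0] + x[2]*x[1] = -28
  r_xx[0] = x[0]*x[0] + x[1]*x[1] + x[2]*x[2] = 41
  r_xx[1] = x[0]*x[1] + x[1]*x[2] = -28
  r_xx[2] = x[0]*x[2] = 12
r_xx = [12, -28, 41, -28, 12]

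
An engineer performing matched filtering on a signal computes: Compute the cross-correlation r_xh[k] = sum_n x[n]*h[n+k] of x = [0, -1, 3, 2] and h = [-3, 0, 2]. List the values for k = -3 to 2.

Both sequences indexed from 0 and zero outside their support.
Lags with overlap: k = -3 to 2.
  r_xh[-3] = x[3]*h[0] = -6
  r_xh[-2] = x[2]*h[0] + x[3]*h[1] = -9
  r_xh[-1] = x[1]*h[0] + x[2]*h[1] + x[3]*h[2] = 7
  r_xh[0] = x[0]*h[0] + x[1]*h[1] + x[2]*h[2] = 6
  r_xh[1] = x[0]*h[1] + x[1]*h[2] = -2
  r_xh[2] = x[0]*h[2] = 0
r_xh = [-6, -9, 7, 6, -2, 0] (for k = -3, ..., 2)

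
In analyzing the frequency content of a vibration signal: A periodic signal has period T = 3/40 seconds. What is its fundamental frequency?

The fundamental frequency is the reciprocal of the period.
f = 1/T = 1/(3/40) = 40/3 Hz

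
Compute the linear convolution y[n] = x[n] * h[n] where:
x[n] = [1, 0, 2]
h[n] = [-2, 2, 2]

y[n] = sum_k x[k]*h[n-k]. Output length = len(x) + len(h) - 1 = 3 + 3 - 1 = 5.
y[0] = 1*-2 = -2
y[1] = 0*-2 + 1*2 = 2
y[2] = 2*-2 + 0*2 + 1*2 = -2
y[3] = 2*2 + 0*2 = 4
y[4] = 2*2 = 4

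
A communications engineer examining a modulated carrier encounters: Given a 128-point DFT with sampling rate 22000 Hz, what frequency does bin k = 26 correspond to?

The frequency of DFT bin k is: f_k = k * f_s / N
f_26 = 26 * 22000 / 128 = 17875/4 Hz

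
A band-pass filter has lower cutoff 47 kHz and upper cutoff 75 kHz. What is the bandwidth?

Bandwidth = f_high - f_low
= 75 kHz - 47 kHz = 28 kHz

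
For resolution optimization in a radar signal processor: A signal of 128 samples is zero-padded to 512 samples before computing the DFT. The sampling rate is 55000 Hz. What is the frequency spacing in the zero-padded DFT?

Original DFT: N = 128, resolution = f_s/N = 55000/128 = 6875/16 Hz
Zero-padded DFT: N = 512, resolution = f_s/N = 55000/512 = 6875/64 Hz
Zero-padding interpolates the spectrum (finer frequency grid)
but does NOT improve the true spectral resolution (ability to resolve close frequencies).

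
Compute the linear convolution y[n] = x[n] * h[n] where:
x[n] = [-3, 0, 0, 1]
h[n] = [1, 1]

y[n] = sum_k x[k]*h[n-k]. Output length = len(x) + len(h) - 1 = 4 + 2 - 1 = 5.
y[0] = -3*1 = -3
y[1] = 0*1 + -3*1 = -3
y[2] = 0*1 + 0*1 = 0
y[3] = 1*1 + 0*1 = 1
y[4] = 1*1 = 1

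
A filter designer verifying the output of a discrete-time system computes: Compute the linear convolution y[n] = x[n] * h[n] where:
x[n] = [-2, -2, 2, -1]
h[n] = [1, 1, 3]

y[n] = sum_k x[k]*h[n-k]. Output length = len(x) + len(h) - 1 = 4 + 3 - 1 = 6.
y[0] = -2*1 = -2
y[1] = -2*1 + -2*1 = -4
y[2] = 2*1 + -2*1 + -2*3 = -6
y[3] = -1*1 + 2*1 + -2*3 = -5
y[4] = -1*1 + 2*3 = 5
y[5] = -1*3 = -3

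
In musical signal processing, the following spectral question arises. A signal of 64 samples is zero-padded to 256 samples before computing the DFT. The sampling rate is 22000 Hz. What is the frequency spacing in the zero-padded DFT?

Original DFT: N = 64, resolution = f_s/N = 22000/64 = 1375/4 Hz
Zero-padded DFT: N = 256, resolution = f_s/N = 22000/256 = 1375/16 Hz
Zero-padding interpolates the spectrum (finer frequency grid)
but does NOT improve the true spectral resolution (ability to resolve close frequencies).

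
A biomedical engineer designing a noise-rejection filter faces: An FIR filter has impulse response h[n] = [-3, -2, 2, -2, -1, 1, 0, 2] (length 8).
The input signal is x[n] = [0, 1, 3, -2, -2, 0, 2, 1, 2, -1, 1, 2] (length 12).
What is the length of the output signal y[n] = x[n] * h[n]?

For linear convolution, the output length is:
len(y) = len(x) + len(h) - 1 = 12 + 8 - 1 = 19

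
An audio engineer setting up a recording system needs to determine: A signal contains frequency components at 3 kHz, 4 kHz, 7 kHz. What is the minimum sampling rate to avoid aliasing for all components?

The highest frequency component is f_max = 7 kHz.
Nyquist rate = 2 * f_max = 2 * 7 kHz = 14 kHz.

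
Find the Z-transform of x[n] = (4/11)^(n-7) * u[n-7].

Time-shifting property: if X(z) = Z{x[n]}, then Z{x[n-d]} = z^(-d) * X(z)
X(z) = z/(z - 4/11) for x[n] = (4/11)^n * u[n]
Z{x[n-7]} = z^(-7) * z/(z - 4/11) = z^(-6)/(z - 4/11)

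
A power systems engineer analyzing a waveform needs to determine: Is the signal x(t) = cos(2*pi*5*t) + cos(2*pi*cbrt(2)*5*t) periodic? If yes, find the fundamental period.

f1 = 5 Hz, f2 = 5*cbrt(2) Hz
Ratio f2/f1 = cbrt(2), which is irrational.
Since the frequency ratio is irrational, no common period exists.
The signal is not periodic.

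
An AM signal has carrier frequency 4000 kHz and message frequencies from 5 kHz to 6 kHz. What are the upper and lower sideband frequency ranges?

Upper sideband (USB) = fc + [fm_low, fm_high] = 4000 + [5, 6] = [4005, 4006] kHz
Lower sideband (LSB) = fc - [fm_high, fm_low] = 4000 - [6, 5] = [3994, 3995] kHz
Total occupied spectrum: 3994 kHz to 4006 kHz (plus carrier at 4000 kHz)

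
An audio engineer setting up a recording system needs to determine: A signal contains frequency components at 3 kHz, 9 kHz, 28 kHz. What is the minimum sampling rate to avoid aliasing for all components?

The highest frequency component is f_max = 28 kHz.
Nyquist rate = 2 * f_max = 2 * 28 kHz = 56 kHz.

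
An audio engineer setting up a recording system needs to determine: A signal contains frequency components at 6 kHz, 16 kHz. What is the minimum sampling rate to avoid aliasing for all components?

The highest frequency component is f_max = 16 kHz.
Nyquist rate = 2 * f_max = 2 * 16 kHz = 32 kHz.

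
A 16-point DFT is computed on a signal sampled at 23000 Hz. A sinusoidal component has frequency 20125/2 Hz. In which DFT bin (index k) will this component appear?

DFT frequency resolution = f_s/N = 23000/16 = 2875/2 Hz
Bin index k = f_signal / resolution = 20125/2 / 2875/2 = 7
The signal frequency 20125/2 Hz falls in DFT bin k = 7.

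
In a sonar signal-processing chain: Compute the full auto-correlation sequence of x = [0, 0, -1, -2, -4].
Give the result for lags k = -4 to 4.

r_xx[k] = sum_m x[m]*x[m+k], indexed from 0, for k = -4 to 4:
  r_xx[-4] = x[4]*x[0] = 0
  r_xx[-3] = x[3]*x[0] + x[4]*x[1] = 0
  r_xx[-2] = x[2]*x[0] + x[3]*x[1] + x[4]*x[2] = 4
  r_xx[-1] = x[1]*x[0] + x[2]*x[1] + x[3]*x[2] + x[4]*x[3] = 10
  r_xx[0] = x[0]*x[0] + x[1]*x[1] + x[2]*x[2] + x[3]*x[3] + x[4]*x[4] = 21
  r_xx[1] = x[0]*x[1] + x[1]*x[2] + x[2]*x[3] + x[3]*x[4] = 10
  r_xx[2] = x[0]*x[2] + x[1]*x[3] + x[2]*x[4] = 4
  r_xx[3] = x[0]*x[3] + x[1]*x[4] = 0
  r_xx[4] = x[0]*x[4] = 0
r_xx = [0, 0, 4, 10, 21, 10, 4, 0, 0]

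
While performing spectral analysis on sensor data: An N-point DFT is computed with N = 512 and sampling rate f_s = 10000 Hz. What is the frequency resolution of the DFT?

DFT frequency resolution = f_s / N
= 10000 / 512 = 625/32 Hz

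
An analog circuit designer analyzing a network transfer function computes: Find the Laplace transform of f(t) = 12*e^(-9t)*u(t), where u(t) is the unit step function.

Standard Laplace transform pair:
e^(-at)*u(t) <-> 1/(s+a)
With a = 9: L{12*e^(-9t)*u(t)} = 12/(s+9), ROC: Re(s) > -9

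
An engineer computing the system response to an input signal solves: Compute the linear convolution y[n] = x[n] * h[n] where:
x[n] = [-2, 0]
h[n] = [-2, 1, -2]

y[n] = sum_k x[k]*h[n-k]. Output length = len(x) + len(h) - 1 = 2 + 3 - 1 = 4.
y[0] = -2*-2 = 4
y[1] = 0*-2 + -2*1 = -2
y[2] = 0*1 + -2*-2 = 4
y[3] = 0*-2 = 0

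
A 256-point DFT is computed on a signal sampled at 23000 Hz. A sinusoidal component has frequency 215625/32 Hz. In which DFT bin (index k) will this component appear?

DFT frequency resolution = f_s/N = 23000/256 = 2875/32 Hz
Bin index k = f_signal / resolution = 215625/32 / 2875/32 = 75
The signal frequency 215625/32 Hz falls in DFT bin k = 75.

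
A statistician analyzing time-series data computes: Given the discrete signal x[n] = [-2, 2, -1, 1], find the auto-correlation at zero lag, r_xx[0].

The auto-correlation at zero lag r_xx[0] equals the signal energy.
r_xx[0] = sum of x[n]^2 = (-2)^2 + 2^2 + (-1)^2 + 1^2
= 4 + 4 + 1 + 1 = 10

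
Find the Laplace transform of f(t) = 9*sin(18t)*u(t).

Standard pair: sin(wt)*u(t) <-> w/(s^2+w^2)
With w = 18: L{9*sin(18t)*u(t)} = 162/(s^2+324)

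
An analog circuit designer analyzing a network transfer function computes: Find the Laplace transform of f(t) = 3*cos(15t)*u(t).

Standard pair: cos(wt)*u(t) <-> s/(s^2+w^2)
With w = 15: L{3*cos(15t)*u(t)} = 3s/(s^2+225)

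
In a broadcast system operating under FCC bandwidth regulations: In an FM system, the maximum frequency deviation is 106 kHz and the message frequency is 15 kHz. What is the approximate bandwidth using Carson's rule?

Carson's rule: BW = 2*(delta_f + f_m)
= 2*(106 + 15) kHz = 242 kHz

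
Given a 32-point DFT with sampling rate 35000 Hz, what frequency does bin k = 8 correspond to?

The frequency of DFT bin k is: f_k = k * f_s / N
f_8 = 8 * 35000 / 32 = 8750 Hz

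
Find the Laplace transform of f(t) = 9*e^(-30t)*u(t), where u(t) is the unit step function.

Standard Laplace transform pair:
e^(-at)*u(t) <-> 1/(s+a)
With a = 30: L{9*e^(-30t)*u(t)} = 9/(s+30), ROC: Re(s) > -30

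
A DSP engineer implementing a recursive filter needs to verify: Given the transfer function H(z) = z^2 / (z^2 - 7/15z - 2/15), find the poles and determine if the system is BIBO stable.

Poles are roots of the denominator: z^2 - 7/15z - 2/15 = 0.
Quadratic formula: z = [-(-7/15) +/- sqrt((-7/15)^2 - 4*(-2/15))] / 2
Discriminant = 49/225 + 8/15 = 169/225; sqrt = 13/15.
z = (7/15 +/- 13/15) / 2 => z = 2/3 or z = -1/5.
|p1| = 1/5, |p2| = 2/3.
For BIBO stability, all poles must lie inside the unit circle (|p| < 1).
System is STABLE since both |p| < 1.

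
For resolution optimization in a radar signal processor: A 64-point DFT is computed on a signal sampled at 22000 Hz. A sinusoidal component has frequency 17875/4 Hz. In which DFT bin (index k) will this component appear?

DFT frequency resolution = f_s/N = 22000/64 = 1375/4 Hz
Bin index k = f_signal / resolution = 17875/4 / 1375/4 = 13
The signal frequency 17875/4 Hz falls in DFT bin k = 13.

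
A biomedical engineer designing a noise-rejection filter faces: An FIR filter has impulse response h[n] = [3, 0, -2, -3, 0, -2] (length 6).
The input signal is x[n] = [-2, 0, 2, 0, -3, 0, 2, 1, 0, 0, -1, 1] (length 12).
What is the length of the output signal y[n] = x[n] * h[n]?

For linear convolution, the output length is:
len(y) = len(x) + len(h) - 1 = 12 + 6 - 1 = 17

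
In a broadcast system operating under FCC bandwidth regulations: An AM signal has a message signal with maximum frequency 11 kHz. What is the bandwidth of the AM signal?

In AM (double-sideband), the bandwidth is twice the message frequency.
BW = 2 * f_m = 2 * 11 kHz = 22 kHz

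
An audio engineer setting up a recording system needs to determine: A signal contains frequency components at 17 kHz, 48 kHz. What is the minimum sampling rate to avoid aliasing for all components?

The highest frequency component is f_max = 48 kHz.
Nyquist rate = 2 * f_max = 2 * 48 kHz = 96 kHz.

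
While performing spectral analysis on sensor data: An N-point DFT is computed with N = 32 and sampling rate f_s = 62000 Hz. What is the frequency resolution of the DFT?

DFT frequency resolution = f_s / N
= 62000 / 32 = 3875/2 Hz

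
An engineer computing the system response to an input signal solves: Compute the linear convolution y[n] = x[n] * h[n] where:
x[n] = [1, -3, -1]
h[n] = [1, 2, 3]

y[n] = sum_k x[k]*h[n-k]. Output length = len(x) + len(h) - 1 = 3 + 3 - 1 = 5.
y[0] = 1*1 = 1
y[1] = -3*1 + 1*2 = -1
y[2] = -1*1 + -3*2 + 1*3 = -4
y[3] = -1*2 + -3*3 = -11
y[4] = -1*3 = -3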